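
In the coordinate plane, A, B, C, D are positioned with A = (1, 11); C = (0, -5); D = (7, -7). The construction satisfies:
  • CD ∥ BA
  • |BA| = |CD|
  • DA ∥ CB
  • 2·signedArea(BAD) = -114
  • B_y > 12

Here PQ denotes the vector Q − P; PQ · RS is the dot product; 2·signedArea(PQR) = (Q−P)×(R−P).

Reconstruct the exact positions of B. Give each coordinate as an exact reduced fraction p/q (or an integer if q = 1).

B = (-6, 13)

1. B_x = -6  [CD ∥ BA ∩ DA ∥ CB]
2. B_y = 13  [CD ∥ BA ∩ DA ∥ CB]
   → B = (-6, 13)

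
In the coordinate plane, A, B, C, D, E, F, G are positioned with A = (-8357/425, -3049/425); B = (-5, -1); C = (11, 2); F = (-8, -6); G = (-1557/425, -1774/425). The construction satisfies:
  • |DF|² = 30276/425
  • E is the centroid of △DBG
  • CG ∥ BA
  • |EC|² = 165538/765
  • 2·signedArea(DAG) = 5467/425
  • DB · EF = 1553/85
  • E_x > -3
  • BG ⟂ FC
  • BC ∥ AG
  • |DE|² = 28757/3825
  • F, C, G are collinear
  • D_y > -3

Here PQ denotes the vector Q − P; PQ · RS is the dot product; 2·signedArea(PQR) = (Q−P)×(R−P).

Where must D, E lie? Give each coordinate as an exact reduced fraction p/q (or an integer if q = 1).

D = (-94/425, -1158/425)
E = (-3776/1275, -1119/425)

1. D_x = -94/425  [line -3·x + 16·y + 18246/425 = 0 ∩ |DF|² = 30276/425]
2. D_y = -1158/425  [line -3·x + 16·y + 18246/425 = 0 ∩ |DF|² = 30276/425]
   → D = (-94/425, -1158/425)
3. E_x = -3776/1275  [DB · EF = 1553/85 ∩ E is the centroid of △DBG]
4. E_y = -1119/425  [DB · EF = 1553/85 ∩ E is the centroid of △DBG]
   → E = (-3776/1275, -1119/425)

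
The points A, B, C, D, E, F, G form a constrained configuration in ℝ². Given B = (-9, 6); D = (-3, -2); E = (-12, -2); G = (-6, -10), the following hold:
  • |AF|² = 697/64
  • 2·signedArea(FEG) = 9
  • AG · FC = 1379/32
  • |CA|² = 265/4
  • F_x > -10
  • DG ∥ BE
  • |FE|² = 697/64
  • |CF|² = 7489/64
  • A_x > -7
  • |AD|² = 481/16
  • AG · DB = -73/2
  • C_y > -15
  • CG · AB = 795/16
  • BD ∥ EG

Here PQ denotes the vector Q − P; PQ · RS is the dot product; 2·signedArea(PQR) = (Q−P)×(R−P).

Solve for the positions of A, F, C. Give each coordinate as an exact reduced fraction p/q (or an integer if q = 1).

1. F_x = -75/8  [line 8·x + 6·y + 99 = 0 ∩ |FE|² = 697/64]
2. F_y = -4  [line 8·x + 6·y + 99 = 0 ∩ |FE|² = 697/64]
   → F = (-75/8, -4)
3. A_x = -27/4  [line 6·x + -8·y + -15/2 = 0 ∩ |AF|² = 697/64]
4. A_y = -6  [line 6·x + -8·y + -15/2 = 0 ∩ |AF|² = 697/64]
   → A = (-27/4, -6)
5. C_x = -21/4  [line 9/4·x + -12·y + -2499/16 = 0 ∩ |CA|² = 265/4]
6. C_y = -14  [line 9/4·x + -12·y + -2499/16 = 0 ∩ |CA|² = 265/4]
   → C = (-21/4, -14)

A = (-27/4, -6)
C = (-21/4, -14)
F = (-75/8, -4)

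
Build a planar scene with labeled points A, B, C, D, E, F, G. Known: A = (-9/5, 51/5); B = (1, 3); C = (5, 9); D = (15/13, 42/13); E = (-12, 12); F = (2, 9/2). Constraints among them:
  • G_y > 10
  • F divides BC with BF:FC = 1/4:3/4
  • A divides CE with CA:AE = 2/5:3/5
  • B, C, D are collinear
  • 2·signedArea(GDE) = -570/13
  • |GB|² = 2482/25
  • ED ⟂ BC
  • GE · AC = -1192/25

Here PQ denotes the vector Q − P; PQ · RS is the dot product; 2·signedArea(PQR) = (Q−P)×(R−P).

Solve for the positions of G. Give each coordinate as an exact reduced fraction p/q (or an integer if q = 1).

G = (-26/5, 54/5)

1. G_x = -26/5  [2·signedArea(GDE) = -570/13 ∩ GE · AC = -1192/25]
2. G_y = 54/5  [2·signedArea(GDE) = -570/13 ∩ GE · AC = -1192/25]
   → G = (-26/5, 54/5)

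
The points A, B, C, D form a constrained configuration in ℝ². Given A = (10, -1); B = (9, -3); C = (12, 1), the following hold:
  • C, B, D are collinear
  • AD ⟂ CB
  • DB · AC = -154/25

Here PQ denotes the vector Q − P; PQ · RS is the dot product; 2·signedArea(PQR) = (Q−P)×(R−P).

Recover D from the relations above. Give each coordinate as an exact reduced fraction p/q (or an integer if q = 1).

D = (258/25, -31/25)

1. D_x = 258/25  [C, B, D are collinear ∩ AD ⟂ CB]
2. D_y = -31/25  [C, B, D are collinear ∩ AD ⟂ CB]
   → D = (258/25, -31/25)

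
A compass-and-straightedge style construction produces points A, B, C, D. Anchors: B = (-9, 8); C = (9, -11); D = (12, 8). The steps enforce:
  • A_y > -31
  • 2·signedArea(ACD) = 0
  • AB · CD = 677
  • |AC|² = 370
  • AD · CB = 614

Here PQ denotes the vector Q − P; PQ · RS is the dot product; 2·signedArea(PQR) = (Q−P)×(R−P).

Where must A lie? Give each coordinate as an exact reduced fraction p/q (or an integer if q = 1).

A = (6, -30)

1. A_x = 6  [2·signedArea(ACD) = 0 ∩ AB · CD = 677]
2. A_y = -30  [2·signedArea(ACD) = 0 ∩ AB · CD = 677]
   → A = (6, -30)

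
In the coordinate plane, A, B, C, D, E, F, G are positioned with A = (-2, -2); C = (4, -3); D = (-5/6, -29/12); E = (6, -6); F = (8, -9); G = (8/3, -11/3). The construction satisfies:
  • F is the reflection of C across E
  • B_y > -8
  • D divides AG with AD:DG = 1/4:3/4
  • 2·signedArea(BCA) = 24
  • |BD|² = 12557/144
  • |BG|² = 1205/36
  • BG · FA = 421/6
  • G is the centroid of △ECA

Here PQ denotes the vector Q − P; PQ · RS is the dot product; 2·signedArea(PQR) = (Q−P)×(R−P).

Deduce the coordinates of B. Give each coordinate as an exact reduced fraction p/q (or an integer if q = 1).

B = (7, -15/2)

1. B_x = 7  [BG · FA = 421/6 ∩ 2·signedArea(BCA) = 24]
2. B_y = -15/2  [BG · FA = 421/6 ∩ 2·signedArea(BCA) = 24]
   → B = (7, -15/2)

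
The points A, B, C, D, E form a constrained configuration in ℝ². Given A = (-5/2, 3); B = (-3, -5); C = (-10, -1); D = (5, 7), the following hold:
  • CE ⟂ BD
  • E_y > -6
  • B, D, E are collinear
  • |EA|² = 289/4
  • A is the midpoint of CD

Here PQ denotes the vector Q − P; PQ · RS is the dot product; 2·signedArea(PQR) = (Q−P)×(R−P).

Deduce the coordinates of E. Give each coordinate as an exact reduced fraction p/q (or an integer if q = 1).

E = (-43/13, -71/13)

1. E_x = -43/13  [B, D, E are collinear ∩ CE ⟂ BD]
2. E_y = -71/13  [B, D, E are collinear ∩ CE ⟂ BD]
   → E = (-43/13, -71/13)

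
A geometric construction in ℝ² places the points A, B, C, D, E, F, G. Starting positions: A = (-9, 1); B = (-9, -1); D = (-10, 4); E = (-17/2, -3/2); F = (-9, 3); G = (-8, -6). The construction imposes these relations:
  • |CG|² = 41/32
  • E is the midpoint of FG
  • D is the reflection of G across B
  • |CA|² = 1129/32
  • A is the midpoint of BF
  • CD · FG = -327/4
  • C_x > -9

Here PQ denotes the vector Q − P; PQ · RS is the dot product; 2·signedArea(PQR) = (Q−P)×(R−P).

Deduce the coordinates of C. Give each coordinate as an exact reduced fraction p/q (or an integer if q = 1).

1. C_x = -65/8  [line -1·x + 9·y + 143/4 = 0 ∩ |CG|² = 41/32]
2. C_y = -39/8  [line -1·x + 9·y + 143/4 = 0 ∩ |CG|² = 41/32]
   → C = (-65/8, -39/8)

C = (-65/8, -39/8)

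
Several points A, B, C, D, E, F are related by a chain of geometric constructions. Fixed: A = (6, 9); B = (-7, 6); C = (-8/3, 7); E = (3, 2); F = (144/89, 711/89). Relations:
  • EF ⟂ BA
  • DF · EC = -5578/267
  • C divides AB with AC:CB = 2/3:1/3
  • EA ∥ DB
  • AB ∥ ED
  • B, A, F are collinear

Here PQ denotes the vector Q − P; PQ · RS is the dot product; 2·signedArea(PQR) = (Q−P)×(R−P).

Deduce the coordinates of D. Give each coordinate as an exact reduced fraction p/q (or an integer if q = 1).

1. D_x = -10  [EA ∥ DB ∩ AB ∥ ED]
2. D_y = -1  [EA ∥ DB ∩ AB ∥ ED]
   → D = (-10, -1)

D = (-10, -1)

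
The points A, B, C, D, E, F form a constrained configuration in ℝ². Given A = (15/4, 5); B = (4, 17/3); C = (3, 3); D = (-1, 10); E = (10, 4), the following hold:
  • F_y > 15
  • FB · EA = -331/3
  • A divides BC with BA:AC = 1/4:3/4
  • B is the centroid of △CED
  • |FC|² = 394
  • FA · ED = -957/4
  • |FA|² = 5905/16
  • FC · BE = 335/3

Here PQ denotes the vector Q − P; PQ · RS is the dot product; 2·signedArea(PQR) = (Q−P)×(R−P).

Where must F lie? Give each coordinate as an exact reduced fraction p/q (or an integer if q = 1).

F = (-12, 16)

1. F_x = -12  [FA · ED = -957/4 ∩ FB · EA = -331/3]
2. F_y = 16  [FA · ED = -957/4 ∩ FB · EA = -331/3]
   → F = (-12, 16)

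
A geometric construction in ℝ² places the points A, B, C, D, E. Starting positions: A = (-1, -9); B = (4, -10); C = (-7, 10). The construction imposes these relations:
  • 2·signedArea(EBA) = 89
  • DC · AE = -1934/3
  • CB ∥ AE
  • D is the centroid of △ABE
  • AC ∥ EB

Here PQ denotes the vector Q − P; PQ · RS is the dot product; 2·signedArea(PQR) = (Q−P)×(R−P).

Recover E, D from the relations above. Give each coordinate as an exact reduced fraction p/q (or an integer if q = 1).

D = (13/3, -16)
E = (10, -29)

1. E_x = 10  [AC ∥ EB ∩ CB ∥ AE]
2. E_y = -29  [AC ∥ EB ∩ CB ∥ AE]
   → E = (10, -29)
3. D_x = 13/3  [D is the centroid of △ABE]
4. D_y = -16  [D is the centroid of △ABE]
   → D = (13/3, -16)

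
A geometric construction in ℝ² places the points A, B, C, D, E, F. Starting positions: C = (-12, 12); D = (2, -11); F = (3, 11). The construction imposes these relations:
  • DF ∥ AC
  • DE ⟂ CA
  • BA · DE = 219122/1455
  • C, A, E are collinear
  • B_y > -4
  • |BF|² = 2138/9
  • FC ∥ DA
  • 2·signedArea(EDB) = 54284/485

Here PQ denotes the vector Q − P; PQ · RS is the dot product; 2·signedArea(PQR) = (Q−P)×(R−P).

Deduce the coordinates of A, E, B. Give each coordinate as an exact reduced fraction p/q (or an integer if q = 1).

1. A_x = -13  [DF ∥ AC ∩ FC ∥ DA]
2. A_y = -10  [DF ∥ AC ∩ FC ∥ DA]
   → A = (-13, -10)
3. E_x = -6312/485  [C, A, E are collinear ∩ DE ⟂ CA]
4. E_y = -5004/485  [C, A, E are collinear ∩ DE ⟂ CA]
   → E = (-6312/485, -5004/485)
5. B_x = -8/3  [BA · DE = 219122/1455 ∩ 2·signedArea(EDB) = 54284/485]
6. B_y = -10/3  [BA · DE = 219122/1455 ∩ 2·signedArea(EDB) = 54284/485]
   → B = (-8/3, -10/3)

A = (-13, -10)
B = (-8/3, -10/3)
E = (-6312/485, -5004/485)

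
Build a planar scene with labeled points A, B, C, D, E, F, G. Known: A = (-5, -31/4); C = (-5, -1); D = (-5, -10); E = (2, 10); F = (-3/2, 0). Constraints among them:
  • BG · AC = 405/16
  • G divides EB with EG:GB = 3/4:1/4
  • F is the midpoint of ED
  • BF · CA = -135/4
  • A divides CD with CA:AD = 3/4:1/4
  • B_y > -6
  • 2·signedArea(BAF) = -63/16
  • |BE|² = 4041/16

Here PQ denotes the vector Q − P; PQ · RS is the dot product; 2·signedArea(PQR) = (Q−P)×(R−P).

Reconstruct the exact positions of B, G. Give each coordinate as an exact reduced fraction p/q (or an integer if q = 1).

1. B_x = -13/4  [2·signedArea(BAF) = -63/16 ∩ BF · CA = -135/4]
2. B_y = -5  [2·signedArea(BAF) = -63/16 ∩ BF · CA = -135/4]
   → B = (-13/4, -5)
3. G_x = -31/16  [G divides EB with EG:GB = 3/4:1/4]
4. G_y = -5/4  [G divides EB with EG:GB = 3/4:1/4]
   → G = (-31/16, -5/4)

B = (-13/4, -5)
G = (-31/16, -5/4)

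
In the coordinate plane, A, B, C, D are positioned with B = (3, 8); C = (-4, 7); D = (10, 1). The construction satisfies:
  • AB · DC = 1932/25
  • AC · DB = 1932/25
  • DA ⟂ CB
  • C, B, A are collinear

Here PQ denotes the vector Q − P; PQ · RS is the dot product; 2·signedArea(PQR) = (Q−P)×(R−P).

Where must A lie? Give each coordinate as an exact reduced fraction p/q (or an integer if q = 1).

1. A_x = 222/25  [C, B, A are collinear ∩ DA ⟂ CB]
2. A_y = 221/25  [C, B, A are collinear ∩ DA ⟂ CB]
   → A = (222/25, 221/25)

A = (222/25, 221/25)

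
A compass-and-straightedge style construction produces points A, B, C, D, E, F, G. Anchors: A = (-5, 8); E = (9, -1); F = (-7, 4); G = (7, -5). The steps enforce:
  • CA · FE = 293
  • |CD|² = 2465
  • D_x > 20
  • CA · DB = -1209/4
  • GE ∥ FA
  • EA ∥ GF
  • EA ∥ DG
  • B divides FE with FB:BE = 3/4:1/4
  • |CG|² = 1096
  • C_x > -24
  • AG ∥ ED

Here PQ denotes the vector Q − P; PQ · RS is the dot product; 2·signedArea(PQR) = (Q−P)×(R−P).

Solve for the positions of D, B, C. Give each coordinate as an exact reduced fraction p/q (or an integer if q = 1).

B = (5, 1/4)
C = (-23, 9)
D = (21, -14)

1. D_x = 21  [EA ∥ DG ∩ AG ∥ ED]
2. D_y = -14  [EA ∥ DG ∩ AG ∥ ED]
   → D = (21, -14)
3. B_x = 5  [B divides FE with FB:BE = 3/4:1/4]
4. B_y = 1/4  [B divides FE with FB:BE = 3/4:1/4]
   → B = (5, 1/4)
5. C_x = -23  [CA · FE = 293 ∩ CA · DB = -1209/4]
6. C_y = 9  [CA · FE = 293 ∩ CA · DB = -1209/4]
   → C = (-23, 9)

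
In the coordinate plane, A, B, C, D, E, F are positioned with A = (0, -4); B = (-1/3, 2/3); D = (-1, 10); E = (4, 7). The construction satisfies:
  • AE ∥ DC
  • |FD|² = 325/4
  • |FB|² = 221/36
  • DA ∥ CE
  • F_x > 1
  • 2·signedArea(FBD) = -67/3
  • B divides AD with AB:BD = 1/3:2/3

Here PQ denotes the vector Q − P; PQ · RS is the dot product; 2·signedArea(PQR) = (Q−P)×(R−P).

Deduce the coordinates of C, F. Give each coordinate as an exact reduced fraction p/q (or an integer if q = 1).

C = (3, 21)
F = (2, 3/2)

1. C_x = 3  [DA ∥ CE ∩ AE ∥ DC]
2. C_y = 21  [DA ∥ CE ∩ AE ∥ DC]
   → C = (3, 21)
3. F_x = 2  [line -28/3·x + -2/3·y + 59/3 = 0 ∩ |FD|² = 325/4]
4. F_y = 3/2  [line -28/3·x + -2/3·y + 59/3 = 0 ∩ |FD|² = 325/4]
   → F = (2, 3/2)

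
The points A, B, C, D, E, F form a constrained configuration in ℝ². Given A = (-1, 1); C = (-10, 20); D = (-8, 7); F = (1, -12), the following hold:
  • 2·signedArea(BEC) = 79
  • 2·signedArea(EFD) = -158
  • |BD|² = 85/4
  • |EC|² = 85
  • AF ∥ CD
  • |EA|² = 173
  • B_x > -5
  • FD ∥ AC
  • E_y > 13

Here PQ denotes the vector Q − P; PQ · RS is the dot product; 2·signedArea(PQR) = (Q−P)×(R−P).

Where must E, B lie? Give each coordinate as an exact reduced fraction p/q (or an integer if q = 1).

1. E_x = -3  [line -19·x + -9·y + 69 = 0 ∩ |EA|² = 173]
2. E_y = 14  [line -19·x + -9·y + 69 = 0 ∩ |EA|² = 173]
   → E = (-3, 14)
3. B_x = -9/2  [line -6·x + -7·y + 1 = 0 ∩ |BD|² = 85/4]
4. B_y = 4  [line -6·x + -7·y + 1 = 0 ∩ |BD|² = 85/4]
   → B = (-9/2, 4)

B = (-9/2, 4)
E = (-3, 14)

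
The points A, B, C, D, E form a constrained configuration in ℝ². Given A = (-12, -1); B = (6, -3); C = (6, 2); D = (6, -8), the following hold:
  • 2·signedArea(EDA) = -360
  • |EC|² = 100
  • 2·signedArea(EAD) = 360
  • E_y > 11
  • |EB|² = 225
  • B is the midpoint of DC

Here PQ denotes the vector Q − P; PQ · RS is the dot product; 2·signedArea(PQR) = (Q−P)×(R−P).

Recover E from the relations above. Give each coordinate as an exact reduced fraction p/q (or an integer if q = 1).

1. E_x = 6  [line 7·x + 18·y + -258 = 0 ∩ |EC|² = 100]
2. E_y = 12  [line 7·x + 18·y + -258 = 0 ∩ |EC|² = 100]
   → E = (6, 12)

E = (6, 12)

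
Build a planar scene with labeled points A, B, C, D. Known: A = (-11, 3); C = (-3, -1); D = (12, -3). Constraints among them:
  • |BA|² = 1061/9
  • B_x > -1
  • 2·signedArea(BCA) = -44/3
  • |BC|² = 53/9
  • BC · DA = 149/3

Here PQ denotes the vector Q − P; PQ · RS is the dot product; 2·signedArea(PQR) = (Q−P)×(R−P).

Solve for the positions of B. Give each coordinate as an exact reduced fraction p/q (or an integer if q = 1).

1. B_x = -2/3  [2·signedArea(BCA) = -44/3 ∩ BC · DA = 149/3]
2. B_y = -1/3  [2·signedArea(BCA) = -44/3 ∩ BC · DA = 149/3]
   → B = (-2/3, -1/3)

B = (-2/3, -1/3)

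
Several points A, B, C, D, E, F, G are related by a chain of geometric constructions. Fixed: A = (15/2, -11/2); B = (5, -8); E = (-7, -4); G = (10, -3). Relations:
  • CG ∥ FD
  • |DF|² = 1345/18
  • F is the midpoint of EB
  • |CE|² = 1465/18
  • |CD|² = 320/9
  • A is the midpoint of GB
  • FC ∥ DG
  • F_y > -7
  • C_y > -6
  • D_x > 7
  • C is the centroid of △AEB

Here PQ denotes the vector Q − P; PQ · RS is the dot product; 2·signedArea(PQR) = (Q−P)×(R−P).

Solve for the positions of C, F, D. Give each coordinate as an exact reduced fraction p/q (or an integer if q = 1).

C = (11/6, -35/6)
D = (43/6, -19/6)
F = (-1, -6)

1. C_x = 11/6  [C is the centroid of △AEB]
2. C_y = -35/6  [C is the centroid of △AEB]
   → C = (11/6, -35/6)
3. F_x = -1  [F is the midpoint of EB]
4. F_y = -6  [F is the midpoint of EB]
   → F = (-1, -6)
5. D_x = 43/6  [FC ∥ DG ∩ CG ∥ FD]
6. D_y = -19/6  [FC ∥ DG ∩ CG ∥ FD]
   → D = (43/6, -19/6)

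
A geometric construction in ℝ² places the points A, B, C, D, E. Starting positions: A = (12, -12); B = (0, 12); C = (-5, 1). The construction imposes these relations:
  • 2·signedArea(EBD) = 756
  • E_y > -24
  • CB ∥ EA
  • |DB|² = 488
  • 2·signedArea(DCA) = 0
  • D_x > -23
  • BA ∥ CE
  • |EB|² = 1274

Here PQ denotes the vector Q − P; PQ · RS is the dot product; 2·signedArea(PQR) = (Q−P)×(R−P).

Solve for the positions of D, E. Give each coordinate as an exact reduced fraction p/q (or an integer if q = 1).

1. E_x = 7  [CB ∥ EA ∩ BA ∥ CE]
2. E_y = -23  [CB ∥ EA ∩ BA ∥ CE]
   → E = (7, -23)
3. D_x = -22  [2·signedArea(DCA) = 0 ∩ 2·signedArea(EBD) = 756]
4. D_y = 14  [2·signedArea(DCA) = 0 ∩ 2·signedArea(EBD) = 756]
   → D = (-22, 14)

D = (-22, 14)
E = (7, -23)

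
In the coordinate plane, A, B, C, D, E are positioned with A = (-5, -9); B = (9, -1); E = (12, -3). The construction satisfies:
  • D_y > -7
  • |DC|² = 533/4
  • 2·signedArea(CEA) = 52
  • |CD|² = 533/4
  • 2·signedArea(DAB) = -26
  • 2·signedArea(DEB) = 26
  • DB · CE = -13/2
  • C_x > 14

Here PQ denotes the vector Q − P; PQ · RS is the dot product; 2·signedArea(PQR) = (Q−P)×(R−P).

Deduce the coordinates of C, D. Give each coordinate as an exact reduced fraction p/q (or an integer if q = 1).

C = (15, -5)
D = (7/2, -6)

1. D_x = 7/2  [2·signedArea(DAB) = -26 ∩ 2·signedArea(DEB) = 26]
2. D_y = -6  [2·signedArea(DAB) = -26 ∩ 2·signedArea(DEB) = 26]
   → D = (7/2, -6)
3. C_x = 15  [2·signedArea(CEA) = 52 ∩ DB · CE = -13/2]
4. C_y = -5  [2·signedArea(CEA) = 52 ∩ DB · CE = -13/2]
   → C = (15, -5)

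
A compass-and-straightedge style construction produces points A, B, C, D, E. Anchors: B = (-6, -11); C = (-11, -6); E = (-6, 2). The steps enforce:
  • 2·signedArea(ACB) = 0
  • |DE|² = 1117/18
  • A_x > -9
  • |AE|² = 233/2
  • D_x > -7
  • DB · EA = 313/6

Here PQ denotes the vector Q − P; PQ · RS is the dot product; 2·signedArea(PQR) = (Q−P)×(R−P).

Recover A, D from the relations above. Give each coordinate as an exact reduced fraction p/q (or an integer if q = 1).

A = (-17/2, -17/2)
D = (-41/6, -35/6)

1. A_x = -17/2  [line 5·x + 5·y + 85 = 0 ∩ |AE|² = 233/2]
2. A_y = -17/2  [line 5·x + 5·y + 85 = 0 ∩ |AE|² = 233/2]
   → A = (-17/2, -17/2)
3. D_x = -41/6  [line 5/2·x + 21/2·y + 235/3 = 0 ∩ |DE|² = 1117/18]
4. D_y = -35/6  [line 5/2·x + 21/2·y + 235/3 = 0 ∩ |DE|² = 1117/18]
   → D = (-41/6, -35/6)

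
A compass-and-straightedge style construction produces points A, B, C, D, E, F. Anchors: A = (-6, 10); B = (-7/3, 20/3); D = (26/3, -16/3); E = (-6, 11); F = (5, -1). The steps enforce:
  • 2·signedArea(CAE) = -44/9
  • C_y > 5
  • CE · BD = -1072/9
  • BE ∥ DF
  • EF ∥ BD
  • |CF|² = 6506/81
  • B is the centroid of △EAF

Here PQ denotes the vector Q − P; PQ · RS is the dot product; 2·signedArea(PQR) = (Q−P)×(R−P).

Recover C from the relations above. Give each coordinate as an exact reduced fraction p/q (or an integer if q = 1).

1. C_x = -10/9  [2·signedArea(CAE) = -44/9 ∩ CE · BD = -1072/9]
2. C_y = 50/9  [2·signedArea(CAE) = -44/9 ∩ CE · BD = -1072/9]
   → C = (-10/9, 50/9)

C = (-10/9, 50/9)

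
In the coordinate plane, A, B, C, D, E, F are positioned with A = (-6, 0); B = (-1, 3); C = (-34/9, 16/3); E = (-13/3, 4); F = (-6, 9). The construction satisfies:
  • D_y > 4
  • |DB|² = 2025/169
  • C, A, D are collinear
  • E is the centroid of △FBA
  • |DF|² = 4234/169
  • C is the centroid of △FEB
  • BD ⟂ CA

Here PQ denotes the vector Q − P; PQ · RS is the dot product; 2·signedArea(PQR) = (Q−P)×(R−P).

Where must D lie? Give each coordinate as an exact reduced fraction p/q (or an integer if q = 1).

D = (-709/169, 732/169)

1. D_x = -709/169  [C, A, D are collinear ∩ BD ⟂ CA]
2. D_y = 732/169  [C, A, D are collinear ∩ BD ⟂ CA]
   → D = (-709/169, 732/169)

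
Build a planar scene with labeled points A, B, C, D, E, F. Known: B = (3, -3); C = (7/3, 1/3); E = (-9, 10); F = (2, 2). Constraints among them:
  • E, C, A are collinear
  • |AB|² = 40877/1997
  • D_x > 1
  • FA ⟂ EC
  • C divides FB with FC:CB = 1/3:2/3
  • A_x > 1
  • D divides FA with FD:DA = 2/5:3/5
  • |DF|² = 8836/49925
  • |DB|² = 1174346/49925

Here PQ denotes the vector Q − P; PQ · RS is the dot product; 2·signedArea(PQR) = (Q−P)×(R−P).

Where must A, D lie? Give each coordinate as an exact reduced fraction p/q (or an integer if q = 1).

A = (2631/1997, 2396/1997)
D = (17244/9985, 16774/9985)

1. A_x = 2631/1997  [E, C, A are collinear ∩ FA ⟂ EC]
2. A_y = 2396/1997  [E, C, A are collinear ∩ FA ⟂ EC]
   → A = (2631/1997, 2396/1997)
3. D_x = 17244/9985  [D divides FA with FD:DA = 2/5:3/5]
4. D_y = 16774/9985  [D divides FA with FD:DA = 2/5:3/5]
   → D = (17244/9985, 16774/9985)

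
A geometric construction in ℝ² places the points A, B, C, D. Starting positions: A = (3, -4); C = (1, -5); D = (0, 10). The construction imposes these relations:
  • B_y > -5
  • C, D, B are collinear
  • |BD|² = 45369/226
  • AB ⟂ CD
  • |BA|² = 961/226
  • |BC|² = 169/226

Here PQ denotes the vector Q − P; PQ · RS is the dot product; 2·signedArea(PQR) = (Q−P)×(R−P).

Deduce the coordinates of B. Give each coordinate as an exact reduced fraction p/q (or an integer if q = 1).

B = (213/226, -935/226)

1. B_x = 213/226  [C, D, B are collinear ∩ AB ⟂ CD]
2. B_y = -935/226  [C, D, B are collinear ∩ AB ⟂ CD]
   → B = (213/226, -935/226)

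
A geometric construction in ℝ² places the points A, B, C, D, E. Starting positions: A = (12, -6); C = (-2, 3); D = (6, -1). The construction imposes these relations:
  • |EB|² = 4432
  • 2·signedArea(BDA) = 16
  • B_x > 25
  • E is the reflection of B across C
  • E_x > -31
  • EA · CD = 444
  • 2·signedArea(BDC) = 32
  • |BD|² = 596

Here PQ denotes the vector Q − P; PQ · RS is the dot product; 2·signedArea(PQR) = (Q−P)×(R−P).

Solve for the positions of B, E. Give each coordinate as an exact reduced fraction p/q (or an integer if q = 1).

1. B_x = 26  [2·signedArea(BDC) = 32 ∩ 2·signedArea(BDA) = 16]
2. B_y = -15  [2·signedArea(BDC) = 32 ∩ 2·signedArea(BDA) = 16]
   → B = (26, -15)
3. E_x = -30  [E is the reflection of B across C]
4. E_y = 21  [E is the reflection of B across C]
   → E = (-30, 21)

B = (26, -15)
E = (-30, 21)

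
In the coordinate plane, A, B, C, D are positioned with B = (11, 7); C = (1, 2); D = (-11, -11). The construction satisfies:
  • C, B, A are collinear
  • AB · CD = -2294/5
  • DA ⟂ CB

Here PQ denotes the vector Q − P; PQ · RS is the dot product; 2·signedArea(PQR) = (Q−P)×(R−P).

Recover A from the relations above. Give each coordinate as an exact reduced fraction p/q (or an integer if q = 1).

1. A_x = -69/5  [C, B, A are collinear ∩ DA ⟂ CB]
2. A_y = -27/5  [C, B, A are collinear ∩ DA ⟂ CB]
   → A = (-69/5, -27/5)

A = (-69/5, -27/5)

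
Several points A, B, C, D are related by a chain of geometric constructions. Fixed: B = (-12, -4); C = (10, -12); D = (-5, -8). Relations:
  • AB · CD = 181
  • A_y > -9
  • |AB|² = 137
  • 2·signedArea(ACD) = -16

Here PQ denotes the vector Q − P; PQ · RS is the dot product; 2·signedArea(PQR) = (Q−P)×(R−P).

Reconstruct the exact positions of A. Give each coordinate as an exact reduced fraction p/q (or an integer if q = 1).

1. A_x = -1  [2·signedArea(ACD) = -16 ∩ AB · CD = 181]
2. A_y = -8  [2·signedArea(ACD) = -16 ∩ AB · CD = 181]
   → A = (-1, -8)

A = (-1, -8)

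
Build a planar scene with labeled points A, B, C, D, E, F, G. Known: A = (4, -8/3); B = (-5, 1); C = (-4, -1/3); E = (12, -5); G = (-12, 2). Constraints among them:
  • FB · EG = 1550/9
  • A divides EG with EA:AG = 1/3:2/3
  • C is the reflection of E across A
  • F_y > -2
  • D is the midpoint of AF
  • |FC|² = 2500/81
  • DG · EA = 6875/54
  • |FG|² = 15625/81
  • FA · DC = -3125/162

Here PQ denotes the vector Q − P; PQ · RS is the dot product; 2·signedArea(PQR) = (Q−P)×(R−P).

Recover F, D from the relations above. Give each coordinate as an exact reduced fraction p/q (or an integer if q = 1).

1. F_x = 4/3  [line 24·x + -7·y + -407/9 = 0 ∩ |FG|² = 15625/81]
2. F_y = -17/9  [line 24·x + -7·y + -407/9 = 0 ∩ |FG|² = 15625/81]
   → F = (4/3, -17/9)
3. D_x = 8/3  [D is the midpoint of AF]
4. D_y = -41/18  [D is the midpoint of AF]
   → D = (8/3, -41/18)

D = (8/3, -41/18)
F = (4/3, -17/9)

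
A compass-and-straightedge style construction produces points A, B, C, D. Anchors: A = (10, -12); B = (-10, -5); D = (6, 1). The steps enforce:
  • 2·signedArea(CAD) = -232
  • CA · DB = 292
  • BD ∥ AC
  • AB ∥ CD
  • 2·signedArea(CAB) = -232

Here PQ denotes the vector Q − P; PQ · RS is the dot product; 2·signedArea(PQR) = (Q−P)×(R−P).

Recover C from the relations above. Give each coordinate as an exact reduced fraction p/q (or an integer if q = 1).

1. C_x = 26  [AB ∥ CD ∩ BD ∥ AC]
2. C_y = -6  [AB ∥ CD ∩ BD ∥ AC]
   → C = (26, -6)

C = (26, -6)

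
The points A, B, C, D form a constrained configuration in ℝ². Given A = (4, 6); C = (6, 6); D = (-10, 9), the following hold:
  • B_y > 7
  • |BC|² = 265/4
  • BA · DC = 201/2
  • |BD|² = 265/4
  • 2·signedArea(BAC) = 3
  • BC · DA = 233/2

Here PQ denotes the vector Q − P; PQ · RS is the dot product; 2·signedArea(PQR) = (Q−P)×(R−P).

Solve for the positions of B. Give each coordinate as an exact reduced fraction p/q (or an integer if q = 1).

1. B_x = -2  [2·signedArea(BAC) = 3 ∩ BA · DC = 201/2]
2. B_y = 15/2  [2·signedArea(BAC) = 3 ∩ BA · DC = 201/2]
   → B = (-2, 15/2)

B = (-2, 15/2)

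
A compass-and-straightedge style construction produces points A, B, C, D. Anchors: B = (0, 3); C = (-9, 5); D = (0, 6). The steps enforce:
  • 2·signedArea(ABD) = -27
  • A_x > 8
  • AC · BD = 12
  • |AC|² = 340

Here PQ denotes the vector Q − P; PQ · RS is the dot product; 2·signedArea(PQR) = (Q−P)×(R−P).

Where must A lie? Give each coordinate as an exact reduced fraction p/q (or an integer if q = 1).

1. A_x = 9  [2·signedArea(ABD) = -27 ∩ AC · BD = 12]
2. A_y = 1  [2·signedArea(ABD) = -27 ∩ AC · BD = 12]
   → A = (9, 1)

A = (9, 1)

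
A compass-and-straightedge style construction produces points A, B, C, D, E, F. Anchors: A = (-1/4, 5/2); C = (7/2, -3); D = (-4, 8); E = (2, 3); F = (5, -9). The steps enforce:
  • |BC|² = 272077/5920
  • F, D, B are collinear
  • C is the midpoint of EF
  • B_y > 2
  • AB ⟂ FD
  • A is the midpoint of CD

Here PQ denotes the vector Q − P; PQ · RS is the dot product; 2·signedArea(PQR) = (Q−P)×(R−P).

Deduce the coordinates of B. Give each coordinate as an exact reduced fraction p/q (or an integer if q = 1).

B = (-1339/1480, 3187/1480)

1. B_x = -1339/1480  [F, D, B are collinear ∩ AB ⟂ FD]
2. B_y = 3187/1480  [F, D, B are collinear ∩ AB ⟂ FD]
   → B = (-1339/1480, 3187/1480)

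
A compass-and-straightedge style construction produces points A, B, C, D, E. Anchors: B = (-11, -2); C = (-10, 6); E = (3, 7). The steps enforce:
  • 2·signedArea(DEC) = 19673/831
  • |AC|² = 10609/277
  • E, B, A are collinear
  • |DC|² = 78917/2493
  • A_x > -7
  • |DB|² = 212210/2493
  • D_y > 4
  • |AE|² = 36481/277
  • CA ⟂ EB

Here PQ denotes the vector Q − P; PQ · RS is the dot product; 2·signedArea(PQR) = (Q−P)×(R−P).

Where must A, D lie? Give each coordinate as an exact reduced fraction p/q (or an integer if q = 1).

1. A_x = -1843/277  [E, B, A are collinear ∩ CA ⟂ EB]
2. A_y = 220/277  [E, B, A are collinear ∩ CA ⟂ EB]
   → A = (-1843/277, 220/277)
3. D_x = -3782/831  [line 1·x + -13·y + 53455/831 = 0 ∩ |DB|² = 212210/2493]
4. D_y = 3821/831  [line 1·x + -13·y + 53455/831 = 0 ∩ |DB|² = 212210/2493]
   → D = (-3782/831, 3821/831)

A = (-1843/277, 220/277)
D = (-3782/831, 3821/831)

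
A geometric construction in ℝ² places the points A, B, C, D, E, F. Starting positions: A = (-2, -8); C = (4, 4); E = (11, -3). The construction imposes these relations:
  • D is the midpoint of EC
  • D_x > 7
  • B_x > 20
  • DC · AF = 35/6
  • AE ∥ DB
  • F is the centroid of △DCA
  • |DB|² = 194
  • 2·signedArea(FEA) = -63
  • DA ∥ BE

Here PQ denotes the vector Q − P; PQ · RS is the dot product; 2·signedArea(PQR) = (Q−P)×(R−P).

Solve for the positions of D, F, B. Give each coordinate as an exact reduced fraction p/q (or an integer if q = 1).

B = (41/2, 11/2)
D = (15/2, 1/2)
F = (19/6, -7/6)

1. D_x = 15/2  [D is the midpoint of EC]
2. D_y = 1/2  [D is the midpoint of EC]
   → D = (15/2, 1/2)
3. F_x = 19/6  [F is the centroid of △DCA]
4. F_y = -7/6  [F is the centroid of △DCA]
   → F = (19/6, -7/6)
5. B_x = 41/2  [DA ∥ BE ∩ AE ∥ DB]
6. B_y = 11/2  [DA ∥ BE ∩ AE ∥ DB]
   → B = (41/2, 11/2)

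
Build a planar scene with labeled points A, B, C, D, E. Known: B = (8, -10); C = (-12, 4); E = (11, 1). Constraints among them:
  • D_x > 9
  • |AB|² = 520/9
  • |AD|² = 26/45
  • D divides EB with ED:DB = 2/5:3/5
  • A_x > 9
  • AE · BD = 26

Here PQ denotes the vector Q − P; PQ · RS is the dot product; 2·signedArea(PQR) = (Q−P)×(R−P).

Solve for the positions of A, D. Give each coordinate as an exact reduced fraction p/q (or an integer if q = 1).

A = (10, -8/3)
D = (49/5, -17/5)

1. D_x = 49/5  [D divides EB with ED:DB = 2/5:3/5]
2. D_y = -17/5  [D divides EB with ED:DB = 2/5:3/5]
   → D = (49/5, -17/5)
3. A_x = 10  [line -9/5·x + -33/5·y + 2/5 = 0 ∩ |AB|² = 520/9]
4. A_y = -8/3  [line -9/5·x + -33/5·y + 2/5 = 0 ∩ |AB|² = 520/9]
   → A = (10, -8/3)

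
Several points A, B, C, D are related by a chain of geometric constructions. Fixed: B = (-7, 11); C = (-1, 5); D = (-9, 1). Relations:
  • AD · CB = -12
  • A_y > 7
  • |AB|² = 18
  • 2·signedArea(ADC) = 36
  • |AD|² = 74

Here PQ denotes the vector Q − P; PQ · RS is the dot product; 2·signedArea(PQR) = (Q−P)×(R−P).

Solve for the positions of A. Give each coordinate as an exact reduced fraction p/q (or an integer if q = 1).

A = (-4, 8)

1. A_x = -4  [AD · CB = -12 ∩ 2·signedArea(ADC) = 36]
2. A_y = 8  [AD · CB = -12 ∩ 2·signedArea(ADC) = 36]
   → A = (-4, 8)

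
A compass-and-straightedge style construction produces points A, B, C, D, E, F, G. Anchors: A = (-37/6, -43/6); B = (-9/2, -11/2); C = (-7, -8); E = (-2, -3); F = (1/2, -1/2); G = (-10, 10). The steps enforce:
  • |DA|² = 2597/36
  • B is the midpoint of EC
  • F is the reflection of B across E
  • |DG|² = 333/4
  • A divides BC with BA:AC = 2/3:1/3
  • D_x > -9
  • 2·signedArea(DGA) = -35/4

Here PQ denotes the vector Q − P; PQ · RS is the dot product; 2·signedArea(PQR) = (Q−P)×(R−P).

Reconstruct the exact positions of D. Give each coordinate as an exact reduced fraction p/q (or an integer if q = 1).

D = (-17/2, 1)

1. D_x = -17/2  [line 103/6·x + 23/6·y + 1705/12 = 0 ∩ |DG|² = 333/4]
2. D_y = 1  [line 103/6·x + 23/6·y + 1705/12 = 0 ∩ |DG|² = 333/4]
   → D = (-17/2, 1)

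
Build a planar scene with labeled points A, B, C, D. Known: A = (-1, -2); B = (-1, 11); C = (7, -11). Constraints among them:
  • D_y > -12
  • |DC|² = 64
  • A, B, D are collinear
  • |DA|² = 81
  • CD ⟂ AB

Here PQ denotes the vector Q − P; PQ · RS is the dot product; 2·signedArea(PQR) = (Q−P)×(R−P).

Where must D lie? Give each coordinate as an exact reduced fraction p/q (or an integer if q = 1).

1. D_x = -1  [A, B, D are collinear ∩ CD ⟂ AB]
2. D_y = -11  [A, B, D are collinear ∩ CD ⟂ AB]
   → D = (-1, -11)

D = (-1, -11)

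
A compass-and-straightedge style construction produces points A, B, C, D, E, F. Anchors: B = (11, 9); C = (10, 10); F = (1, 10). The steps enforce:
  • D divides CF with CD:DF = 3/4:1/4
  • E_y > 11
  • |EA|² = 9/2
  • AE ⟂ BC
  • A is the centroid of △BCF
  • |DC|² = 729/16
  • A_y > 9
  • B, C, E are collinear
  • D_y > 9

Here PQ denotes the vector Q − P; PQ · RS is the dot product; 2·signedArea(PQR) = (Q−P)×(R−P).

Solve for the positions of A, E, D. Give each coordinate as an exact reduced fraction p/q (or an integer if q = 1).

A = (22/3, 29/3)
D = (13/4, 10)
E = (53/6, 67/6)

1. A_x = 22/3  [A is the centroid of △BCF]
2. A_y = 29/3  [A is the centroid of △BCF]
   → A = (22/3, 29/3)
3. E_x = 53/6  [B, C, E are collinear ∩ AE ⟂ BC]
4. E_y = 67/6  [B, C, E are collinear ∩ AE ⟂ BC]
   → E = (53/6, 67/6)
5. D_x = 13/4  [D divides CF with CD:DF = 3/4:1/4]
6. D_y = 10  [D divides CF with CD:DF = 3/4:1/4]
   → D = (13/4, 10)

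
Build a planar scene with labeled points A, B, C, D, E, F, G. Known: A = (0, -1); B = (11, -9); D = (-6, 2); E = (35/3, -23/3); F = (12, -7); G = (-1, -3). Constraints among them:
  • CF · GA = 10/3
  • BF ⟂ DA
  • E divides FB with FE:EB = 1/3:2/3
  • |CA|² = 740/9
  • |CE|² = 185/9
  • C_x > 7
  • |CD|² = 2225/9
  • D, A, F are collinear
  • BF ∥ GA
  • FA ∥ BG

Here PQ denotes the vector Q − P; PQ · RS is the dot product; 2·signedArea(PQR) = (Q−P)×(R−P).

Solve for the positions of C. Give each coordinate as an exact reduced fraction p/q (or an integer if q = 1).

C = (22/3, -19/3)

1. C_x = 22/3  [line -1·x + -2·y + -16/3 = 0 ∩ |CD|² = 2225/9]
2. C_y = -19/3  [line -1·x + -2·y + -16/3 = 0 ∩ |CD|² = 2225/9]
   → C = (22/3, -19/3)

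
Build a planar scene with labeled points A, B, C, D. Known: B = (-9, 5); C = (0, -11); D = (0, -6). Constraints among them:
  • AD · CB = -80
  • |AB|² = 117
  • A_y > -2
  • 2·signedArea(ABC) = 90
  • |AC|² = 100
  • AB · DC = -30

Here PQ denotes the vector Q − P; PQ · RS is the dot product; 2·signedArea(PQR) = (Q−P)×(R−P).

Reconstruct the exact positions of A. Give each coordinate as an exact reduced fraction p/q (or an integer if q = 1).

A = (0, -1)

1. A_x = 0  [AB · DC = -30 ∩ AD · CB = -80]
2. A_y = -1  [AB · DC = -30 ∩ AD · CB = -80]
   → A = (0, -1)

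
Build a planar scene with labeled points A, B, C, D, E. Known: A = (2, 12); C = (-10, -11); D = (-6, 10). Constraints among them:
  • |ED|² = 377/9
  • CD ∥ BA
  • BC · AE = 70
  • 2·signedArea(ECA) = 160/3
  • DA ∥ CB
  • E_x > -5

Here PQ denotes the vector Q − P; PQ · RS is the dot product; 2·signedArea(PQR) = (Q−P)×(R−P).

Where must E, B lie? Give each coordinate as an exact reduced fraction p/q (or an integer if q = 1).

B = (-2, -9)
E = (-14/3, 11/3)

1. B_x = -2  [CD ∥ BA ∩ DA ∥ CB]
2. B_y = -9  [CD ∥ BA ∩ DA ∥ CB]
   → B = (-2, -9)
3. E_x = -14/3  [2·signedArea(ECA) = 160/3 ∩ BC · AE = 70]
4. E_y = 11/3  [2·signedArea(ECA) = 160/3 ∩ BC · AE = 70]
   → E = (-14/3, 11/3)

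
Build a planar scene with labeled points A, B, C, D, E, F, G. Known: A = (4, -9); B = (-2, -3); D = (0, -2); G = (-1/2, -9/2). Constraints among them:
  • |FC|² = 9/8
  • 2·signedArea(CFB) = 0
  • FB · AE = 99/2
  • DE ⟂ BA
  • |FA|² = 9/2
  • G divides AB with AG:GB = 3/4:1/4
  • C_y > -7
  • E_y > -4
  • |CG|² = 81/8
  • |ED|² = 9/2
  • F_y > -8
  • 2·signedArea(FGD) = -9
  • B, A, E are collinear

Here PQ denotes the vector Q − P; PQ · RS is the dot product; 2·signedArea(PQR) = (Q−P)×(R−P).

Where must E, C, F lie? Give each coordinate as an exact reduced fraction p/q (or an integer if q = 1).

1. E_x = -3/2  [B, A, E are collinear ∩ DE ⟂ BA]
2. E_y = -7/2  [B, A, E are collinear ∩ DE ⟂ BA]
   → E = (-3/2, -7/2)
3. F_x = 5/2  [FB · AE = 99/2 ∩ 2·signedArea(FGD) = -9]
4. F_y = -15/2  [FB · AE = 99/2 ∩ 2·signedArea(FGD) = -9]
   → F = (5/2, -15/2)
5. C_x = 7/4  [line -9/2·x + -9/2·y + -45/2 = 0 ∩ |FC|² = 9/8]
6. C_y = -27/4  [line -9/2·x + -9/2·y + -45/2 = 0 ∩ |FC|² = 9/8]
   → C = (7/4, -27/4)

C = (7/4, -27/4)
E = (-3/2, -7/2)
F = (5/2, -15/2)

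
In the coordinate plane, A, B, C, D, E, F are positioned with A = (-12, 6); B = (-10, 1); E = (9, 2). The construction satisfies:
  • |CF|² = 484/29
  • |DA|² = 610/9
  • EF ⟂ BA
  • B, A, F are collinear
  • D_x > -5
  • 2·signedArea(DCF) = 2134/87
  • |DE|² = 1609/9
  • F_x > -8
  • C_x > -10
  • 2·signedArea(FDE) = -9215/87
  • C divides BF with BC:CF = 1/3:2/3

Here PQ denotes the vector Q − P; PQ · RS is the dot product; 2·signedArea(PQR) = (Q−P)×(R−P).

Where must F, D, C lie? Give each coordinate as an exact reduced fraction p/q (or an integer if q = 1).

1. F_x = -224/29  [B, A, F are collinear ∩ EF ⟂ BA]
2. F_y = -136/29  [B, A, F are collinear ∩ EF ⟂ BA]
   → F = (-224/29, -136/29)
3. D_x = -13/3  [line 194/29·x + -485/29·y + 6887/87 = 0 ∩ |DA|² = 610/9]
4. D_y = 3  [line 194/29·x + -485/29·y + 6887/87 = 0 ∩ |DA|² = 610/9]
   → D = (-13/3, 3)
5. C_x = -268/29  [2·signedArea(DCF) = 2134/87 ∩ C divides BF with BC:CF = 1/3:2/3]
6. C_y = -26/29  [2·signedArea(DCF) = 2134/87 ∩ C divides BF with BC:CF = 1/3:2/3]
   → C = (-268/29, -26/29)

C = (-268/29, -26/29)
D = (-13/3, 3)
F = (-224/29, -136/29)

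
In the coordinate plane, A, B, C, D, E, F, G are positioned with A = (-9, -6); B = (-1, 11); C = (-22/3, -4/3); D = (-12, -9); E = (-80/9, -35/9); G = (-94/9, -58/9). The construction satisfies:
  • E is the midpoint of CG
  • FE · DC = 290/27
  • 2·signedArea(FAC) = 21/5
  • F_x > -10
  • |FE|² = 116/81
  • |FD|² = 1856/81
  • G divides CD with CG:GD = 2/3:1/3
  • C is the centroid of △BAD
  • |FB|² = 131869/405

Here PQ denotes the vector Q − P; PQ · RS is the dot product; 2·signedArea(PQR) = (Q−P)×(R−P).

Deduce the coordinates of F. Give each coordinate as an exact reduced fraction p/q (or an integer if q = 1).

F = (-428/45, -221/45)

1. F_x = -428/45  [FE · DC = 290/27 ∩ 2·signedArea(FAC) = 21/5]
2. F_y = -221/45  [FE · DC = 290/27 ∩ 2·signedArea(FAC) = 21/5]
   → F = (-428/45, -221/45)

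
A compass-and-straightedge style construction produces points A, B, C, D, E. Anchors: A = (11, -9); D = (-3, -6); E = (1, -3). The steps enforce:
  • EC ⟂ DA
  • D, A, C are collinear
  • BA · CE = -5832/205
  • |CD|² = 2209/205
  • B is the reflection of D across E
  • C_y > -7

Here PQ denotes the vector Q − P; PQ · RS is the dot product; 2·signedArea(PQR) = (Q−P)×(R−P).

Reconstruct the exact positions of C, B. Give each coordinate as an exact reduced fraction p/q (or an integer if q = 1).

B = (5, 0)
C = (43/205, -1371/205)

1. C_x = 43/205  [D, A, C are collinear ∩ EC ⟂ DA]
2. C_y = -1371/205  [D, A, C are collinear ∩ EC ⟂ DA]
   → C = (43/205, -1371/205)
3. B_x = 5  [B is the reflection of D across E]
4. B_y = 0  [B is the reflection of D across E]
   → B = (5, 0)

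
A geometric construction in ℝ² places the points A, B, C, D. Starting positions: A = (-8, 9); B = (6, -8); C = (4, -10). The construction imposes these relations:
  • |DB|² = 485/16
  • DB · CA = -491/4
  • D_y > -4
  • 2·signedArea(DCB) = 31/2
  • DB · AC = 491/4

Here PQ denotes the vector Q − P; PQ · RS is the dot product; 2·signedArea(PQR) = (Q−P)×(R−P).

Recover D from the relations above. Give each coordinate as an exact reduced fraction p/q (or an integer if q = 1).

D = (5/2, -15/4)

1. D_x = 5/2  [DB · AC = 491/4 ∩ 2·signedArea(DCB) = 31/2]
2. D_y = -15/4  [DB · AC = 491/4 ∩ 2·signedArea(DCB) = 31/2]
   → D = (5/2, -15/4)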